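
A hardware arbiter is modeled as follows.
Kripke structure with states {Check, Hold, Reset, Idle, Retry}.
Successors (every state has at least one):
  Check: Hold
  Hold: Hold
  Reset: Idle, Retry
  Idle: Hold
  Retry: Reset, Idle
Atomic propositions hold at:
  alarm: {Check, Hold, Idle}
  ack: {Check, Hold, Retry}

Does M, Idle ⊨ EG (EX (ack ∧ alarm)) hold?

Sat(ack ∧ alarm) = {Check, Hold}
Sat(EX (ack ∧ alarm)) = {s : some successor in {Check, Hold}} = {Check, Hold, Idle}
EG (EX (ack ∧ alarm)): greatest fixpoint, start Z0 = {Check, Hold, Idle}, keep only states in Sat with some successor in Z. Already a fixed point.
Sat(EG (EX (ack ∧ alarm))) = {Check, Hold, Idle}
Idle ∈ Sat(EG (EX (ack ∧ alarm))) = {Check, Hold, Idle}, so the formula holds at Idle.

Yes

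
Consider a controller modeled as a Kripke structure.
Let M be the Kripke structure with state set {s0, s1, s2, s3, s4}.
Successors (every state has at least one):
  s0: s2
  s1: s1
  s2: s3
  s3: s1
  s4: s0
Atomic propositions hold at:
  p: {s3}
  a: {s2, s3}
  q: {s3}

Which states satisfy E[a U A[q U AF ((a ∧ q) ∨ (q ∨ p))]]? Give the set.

Sat(a ∧ q) = {s3}
Sat(q ∨ p) = {s3}
Sat((a ∧ q) ∨ (q ∨ p)) = {s3}
AF ((a ∧ q) ∨ (q ∨ p)): least fixpoint, start Z0 = {s3}, add states with every successor in Z. Z1 = {s2, s3}; Z2 = {s0, s2, s3}; Z3 = {s0, s2, s3, s4}; fixed.
Sat(AF ((a ∧ q) ∨ (q ∨ p))) = {s0, s2, s3, s4}
A[q U AF ((a ∧ q) ∨ (q ∨ p))]: least fixpoint, start Z0 = Sat(AF ((a ∧ q) ∨ (q ∨ p))) = {s0, s2, s3, s4}, add states in Sat(q) with every successor in Z. Already a fixed point.
Sat(A[q U AF ((a ∧ q) ∨ (q ∨ p))]) = {s0, s2, s3, s4}
E[a U A[q U AF ((a ∧ q) ∨ (q ∨ p))]]: least fixpoint, start Z0 = Sat(A[q U AF ((a ∧ q) ∨ (q ∨ p))]) = {s0, s2, s3, s4}, add states in Sat(a) with some successor in Z. Already a fixed point.
Sat(E[a U A[q U AF ((a ∧ q) ∨ (q ∨ p))]]) = {s0, s2, s3, s4}

{s0, s2, s3, s4}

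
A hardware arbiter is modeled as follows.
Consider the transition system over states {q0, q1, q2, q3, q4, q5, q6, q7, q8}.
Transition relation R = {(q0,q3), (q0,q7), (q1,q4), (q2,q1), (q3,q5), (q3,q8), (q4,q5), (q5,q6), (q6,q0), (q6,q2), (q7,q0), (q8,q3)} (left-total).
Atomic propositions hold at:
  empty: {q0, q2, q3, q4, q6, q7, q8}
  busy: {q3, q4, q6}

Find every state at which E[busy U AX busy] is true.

Sat(AX busy) = {s : every successor in {q3, q4, q6}} = {q1, q5, q8}
E[busy U AX busy]: least fixpoint, start Z0 = Sat(AX busy) = {q1, q5, q8}, add states in Sat(busy) with some successor in Z. Z1 = {q1, q3, q4, q5, q8}; fixed.
Sat(E[busy U AX busy]) = {q1, q3, q4, q5, q8}

{q1, q3, q4, q5, q8}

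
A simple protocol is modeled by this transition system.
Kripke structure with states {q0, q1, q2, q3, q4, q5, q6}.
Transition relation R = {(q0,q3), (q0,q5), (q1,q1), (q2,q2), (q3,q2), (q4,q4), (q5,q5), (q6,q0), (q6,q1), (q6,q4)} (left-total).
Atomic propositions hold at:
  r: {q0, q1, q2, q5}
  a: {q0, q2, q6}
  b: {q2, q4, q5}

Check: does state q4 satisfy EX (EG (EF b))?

EF b: least fixpoint, start Z0 = {q2, q4, q5}, add states with some successor in Z. Z1 = {q0, q2, q3, q4, q5, q6}; fixed.
Sat(EF b) = {q0, q2, q3, q4, q5, q6}
EG (EF b): greatest fixpoint, start Z0 = {q0, q2, q3, q4, q5, q6}, keep only states in Sat with some successor in Z. Already a fixed point.
Sat(EG (EF b)) = {q0, q2, q3, q4, q5, q6}
Sat(EX (EG (EF b))) = {s : some successor in {q0, q2, q3, q4, q5, q6}} = {q0, q2, q3, q4, q5, q6}
q4 ∈ Sat(EX (EG (EF b))) = {q0, q2, q3, q4, q5, q6}, so the formula holds at q4.

Yes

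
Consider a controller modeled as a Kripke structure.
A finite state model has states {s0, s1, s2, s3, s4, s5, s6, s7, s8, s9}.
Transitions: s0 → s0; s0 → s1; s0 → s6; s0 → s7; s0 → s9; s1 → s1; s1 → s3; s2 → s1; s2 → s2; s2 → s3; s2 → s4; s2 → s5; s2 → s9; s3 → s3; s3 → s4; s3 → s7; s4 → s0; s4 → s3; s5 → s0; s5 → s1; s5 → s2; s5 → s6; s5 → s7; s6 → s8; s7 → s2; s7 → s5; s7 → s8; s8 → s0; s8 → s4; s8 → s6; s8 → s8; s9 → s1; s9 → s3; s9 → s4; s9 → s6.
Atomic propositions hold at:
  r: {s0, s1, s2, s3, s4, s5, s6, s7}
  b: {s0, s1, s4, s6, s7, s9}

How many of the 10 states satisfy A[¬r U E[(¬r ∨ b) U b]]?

7

Sat(¬r) = {s8, s9}
Sat(¬r ∨ b) = {s0, s1, s4, s6, s7, s8, s9}
E[(¬r ∨ b) U b]: least fixpoint, start Z0 = Sat(b) = {s0, s1, s4, s6, s7, s9}, add states in Sat(¬r ∨ b) with some successor in Z. Z1 = {s0, s1, s4, s6, s7, s8, s9}; fixed.
Sat(E[(¬r ∨ b) U b]) = {s0, s1, s4, s6, s7, s8, s9}
A[¬r U E[(¬r ∨ b) U b]]: least fixpoint, start Z0 = Sat(E[(¬r ∨ b) U b]) = {s0, s1, s4, s6, s7, s8, s9}, add states in Sat(¬r) with every successor in Z. Already a fixed point.
Sat(A[¬r U E[(¬r ∨ b) U b]]) = {s0, s1, s4, s6, s7, s8, s9}
|Sat(A[¬r U E[(¬r ∨ b) U b]])| = |{s0, s1, s4, s6, s7, s8, s9}| = 7.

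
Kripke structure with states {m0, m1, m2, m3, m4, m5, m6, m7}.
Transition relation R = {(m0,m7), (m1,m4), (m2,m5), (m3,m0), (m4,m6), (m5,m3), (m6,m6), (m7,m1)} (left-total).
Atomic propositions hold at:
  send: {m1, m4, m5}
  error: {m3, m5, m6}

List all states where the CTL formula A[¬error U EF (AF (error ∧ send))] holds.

{m2, m5}

Sat(¬error) = {m0, m1, m2, m4, m7}
Sat(error ∧ send) = {m5}
AF (error ∧ send): least fixpoint, start Z0 = {m5}, add states with every successor in Z. Z1 = {m2, m5}; fixed.
Sat(AF (error ∧ send)) = {m2, m5}
EF (AF (error ∧ send)): least fixpoint, start Z0 = {m2, m5}, add states with some successor in Z. Already a fixed point.
Sat(EF (AF (error ∧ send))) = {m2, m5}
A[¬error U EF (AF (error ∧ send))]: least fixpoint, start Z0 = Sat(EF (AF (error ∧ send))) = {m2, m5}, add states in Sat(¬error) with every successor in Z. Already a fixed point.
Sat(A[¬error U EF (AF (error ∧ send))]) = {m2, m5}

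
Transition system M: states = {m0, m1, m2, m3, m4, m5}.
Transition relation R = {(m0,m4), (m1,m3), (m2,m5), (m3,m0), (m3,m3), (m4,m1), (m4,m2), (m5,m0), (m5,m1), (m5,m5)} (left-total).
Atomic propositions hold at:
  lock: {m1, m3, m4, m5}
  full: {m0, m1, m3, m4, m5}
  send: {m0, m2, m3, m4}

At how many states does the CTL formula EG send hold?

1

EG send: greatest fixpoint, start Z0 = {m0, m2, m3, m4}, keep only states in Sat with some successor in Z. Z1 = {m0, m3, m4}; Z2 = {m0, m3}; Z3 = {m3}; fixed.
Sat(EG send) = {m3}
|Sat(EG send)| = |{m3}| = 1.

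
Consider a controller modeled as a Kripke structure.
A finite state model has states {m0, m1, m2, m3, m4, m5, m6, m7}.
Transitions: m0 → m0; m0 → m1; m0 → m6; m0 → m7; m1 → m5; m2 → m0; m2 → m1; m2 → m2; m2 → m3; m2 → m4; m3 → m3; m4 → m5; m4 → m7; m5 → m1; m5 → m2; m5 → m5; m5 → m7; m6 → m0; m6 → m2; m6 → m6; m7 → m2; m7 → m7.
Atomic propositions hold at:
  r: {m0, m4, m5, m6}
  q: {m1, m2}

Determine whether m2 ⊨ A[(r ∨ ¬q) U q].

Yes

Sat(¬q) = {m0, m3, m4, m5, m6, m7}
Sat(r ∨ ¬q) = {m0, m3, m4, m5, m6, m7}
A[(r ∨ ¬q) U q]: least fixpoint, start Z0 = Sat(q) = {m1, m2}, add states in Sat(r ∨ ¬q) with every successor in Z. Already a fixed point.
Sat(A[(r ∨ ¬q) U q]) = {m1, m2}
m2 ∈ Sat(A[(r ∨ ¬q) U q]) = {m1, m2}, so the formula holds at m2.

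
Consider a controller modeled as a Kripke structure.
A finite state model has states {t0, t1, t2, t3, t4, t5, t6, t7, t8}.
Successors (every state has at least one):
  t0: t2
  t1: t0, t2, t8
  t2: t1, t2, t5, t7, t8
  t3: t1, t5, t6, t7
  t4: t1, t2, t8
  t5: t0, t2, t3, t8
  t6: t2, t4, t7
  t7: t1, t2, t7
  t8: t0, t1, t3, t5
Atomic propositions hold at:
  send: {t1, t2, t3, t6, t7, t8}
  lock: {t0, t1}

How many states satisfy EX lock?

Sat(EX lock) = {s : some successor in {t0, t1}} = {t1, t2, t3, t4, t5, t7, t8}
|Sat(EX lock)| = |{t1, t2, t3, t4, t5, t7, t8}| = 7.

7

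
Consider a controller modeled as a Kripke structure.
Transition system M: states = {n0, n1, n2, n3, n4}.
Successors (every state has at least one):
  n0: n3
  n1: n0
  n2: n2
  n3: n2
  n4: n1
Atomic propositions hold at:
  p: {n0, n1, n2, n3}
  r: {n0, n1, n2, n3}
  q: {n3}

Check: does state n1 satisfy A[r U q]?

Yes

A[r U q]: least fixpoint, start Z0 = Sat(q) = {n3}, add states in Sat(r) with every successor in Z. Z1 = {n0, n3}; Z2 = {n0, n1, n3}; fixed.
Sat(A[r U q]) = {n0, n1, n3}
n1 ∈ Sat(A[r U q]) = {n0, n1, n3}, so the formula holds at n1.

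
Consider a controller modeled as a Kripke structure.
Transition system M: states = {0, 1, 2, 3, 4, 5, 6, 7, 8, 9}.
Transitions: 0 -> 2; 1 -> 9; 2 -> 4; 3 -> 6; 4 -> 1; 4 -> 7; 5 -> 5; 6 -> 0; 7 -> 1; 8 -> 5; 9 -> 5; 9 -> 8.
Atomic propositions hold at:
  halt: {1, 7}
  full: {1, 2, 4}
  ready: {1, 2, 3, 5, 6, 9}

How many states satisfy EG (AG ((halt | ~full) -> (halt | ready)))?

Sat(~full) = {0, 3, 5, 6, 7, 8, 9}
Sat(halt | ~full) = {0, 1, 3, 5, 6, 7, 8, 9}
Sat(halt | ready) = {1, 2, 3, 5, 6, 7, 9}
Sat((halt | ~full) -> (halt | ready)) = {1, 2, 3, 4, 5, 6, 7, 9}
AG ((halt | ~full) -> (halt | ready)): greatest fixpoint, start Z0 = {1, 2, 3, 4, 5, 6, 7, 9}, keep only states in Sat with every successor in Z. Z1 = {1, 2, 3, 4, 5, 7}; Z2 = {2, 4, 5, 7}; Z3 = {2, 5}; Z4 = {5}; fixed.
Sat(AG ((halt | ~full) -> (halt | ready))) = {5}
EG (AG ((halt | ~full) -> (halt | ready))): greatest fixpoint, start Z0 = {5}, keep only states in Sat with some successor in Z. Already a fixed point.
Sat(EG (AG ((halt | ~full) -> (halt | ready)))) = {5}
|Sat(EG (AG ((halt | ~full) -> (halt | ready))))| = |{5}| = 1.

1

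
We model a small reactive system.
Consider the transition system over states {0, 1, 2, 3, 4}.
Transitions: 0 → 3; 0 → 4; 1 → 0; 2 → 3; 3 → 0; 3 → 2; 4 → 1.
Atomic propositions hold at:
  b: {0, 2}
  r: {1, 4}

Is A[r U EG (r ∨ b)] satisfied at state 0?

Yes

Sat(r ∨ b) = {0, 1, 2, 4}
EG (r ∨ b): greatest fixpoint, start Z0 = {0, 1, 2, 4}, keep only states in Sat with some successor in Z. Z1 = {0, 1, 4}; fixed.
Sat(EG (r ∨ b)) = {0, 1, 4}
A[r U EG (r ∨ b)]: least fixpoint, start Z0 = Sat(EG (r ∨ b)) = {0, 1, 4}, add states in Sat(r) with every successor in Z. Already a fixed point.
Sat(A[r U EG (r ∨ b)]) = {0, 1, 4}
0 ∈ Sat(A[r U EG (r ∨ b)]) = {0, 1, 4}, so the formula holds at 0.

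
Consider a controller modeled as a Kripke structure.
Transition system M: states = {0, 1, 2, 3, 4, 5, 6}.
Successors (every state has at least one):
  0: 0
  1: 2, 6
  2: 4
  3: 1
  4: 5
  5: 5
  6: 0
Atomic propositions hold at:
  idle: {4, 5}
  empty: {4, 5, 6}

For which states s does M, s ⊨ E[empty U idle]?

{4, 5}

E[empty U idle]: least fixpoint, start Z0 = Sat(idle) = {4, 5}, add states in Sat(empty) with some successor in Z. Already a fixed point.
Sat(E[empty U idle]) = {4, 5}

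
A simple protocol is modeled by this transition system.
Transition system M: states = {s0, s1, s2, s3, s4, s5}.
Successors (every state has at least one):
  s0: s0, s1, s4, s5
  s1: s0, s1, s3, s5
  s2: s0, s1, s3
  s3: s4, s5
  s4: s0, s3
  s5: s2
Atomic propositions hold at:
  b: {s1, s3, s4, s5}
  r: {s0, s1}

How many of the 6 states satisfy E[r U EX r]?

Sat(EX r) = {s : some successor in {s0, s1}} = {s0, s1, s2, s4}
E[r U EX r]: least fixpoint, start Z0 = Sat(EX r) = {s0, s1, s2, s4}, add states in Sat(r) with some successor in Z. Already a fixed point.
Sat(E[r U EX r]) = {s0, s1, s2, s4}
|Sat(E[r U EX r])| = |{s0, s1, s2, s4}| = 4.

4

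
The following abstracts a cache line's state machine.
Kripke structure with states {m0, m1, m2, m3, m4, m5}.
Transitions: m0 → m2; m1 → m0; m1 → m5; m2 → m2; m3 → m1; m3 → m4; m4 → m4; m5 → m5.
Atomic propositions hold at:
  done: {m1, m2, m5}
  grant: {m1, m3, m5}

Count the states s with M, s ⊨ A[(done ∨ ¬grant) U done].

4

Sat(¬grant) = {m0, m2, m4}
Sat(done ∨ ¬grant) = {m0, m1, m2, m4, m5}
A[(done ∨ ¬grant) U done]: least fixpoint, start Z0 = Sat(done) = {m1, m2, m5}, add states in Sat(done ∨ ¬grant) with every successor in Z. Z1 = {m0, m1, m2, m5}; fixed.
Sat(A[(done ∨ ¬grant) U done]) = {m0, m1, m2, m5}
|Sat(A[(done ∨ ¬grant) U done])| = |{m0, m1, m2, m5}| = 4.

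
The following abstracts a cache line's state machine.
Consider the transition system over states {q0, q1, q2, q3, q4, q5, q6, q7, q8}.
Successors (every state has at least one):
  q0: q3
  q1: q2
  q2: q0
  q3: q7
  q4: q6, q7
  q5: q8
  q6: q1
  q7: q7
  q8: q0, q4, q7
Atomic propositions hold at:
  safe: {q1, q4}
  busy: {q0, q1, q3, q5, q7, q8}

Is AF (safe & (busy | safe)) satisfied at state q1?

Sat(busy | safe) = {q0, q1, q3, q4, q5, q7, q8}
Sat(safe & (busy | safe)) = {q1, q4}
AF (safe & (busy | safe)): least fixpoint, start Z0 = {q1, q4}, add states with every successor in Z. Z1 = {q1, q4, q6}; fixed.
Sat(AF (safe & (busy | safe))) = {q1, q4, q6}
q1 ∈ Sat(AF (safe & (busy | safe))) = {q1, q4, q6}, so the formula holds at q1.

Yes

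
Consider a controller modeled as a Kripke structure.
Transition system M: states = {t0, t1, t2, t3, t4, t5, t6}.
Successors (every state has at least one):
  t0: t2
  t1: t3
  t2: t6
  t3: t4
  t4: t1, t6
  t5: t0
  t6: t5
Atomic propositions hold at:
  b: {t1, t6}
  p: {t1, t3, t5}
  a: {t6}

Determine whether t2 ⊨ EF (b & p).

No

Sat(b & p) = {t1}
EF (b & p): least fixpoint, start Z0 = {t1}, add states with some successor in Z. Z1 = {t1, t4}; Z2 = {t1, t3, t4}; fixed.
Sat(EF (b & p)) = {t1, t3, t4}
t2 ∉ Sat(EF (b & p)) = {t1, t3, t4}, so the formula does not hold at t2.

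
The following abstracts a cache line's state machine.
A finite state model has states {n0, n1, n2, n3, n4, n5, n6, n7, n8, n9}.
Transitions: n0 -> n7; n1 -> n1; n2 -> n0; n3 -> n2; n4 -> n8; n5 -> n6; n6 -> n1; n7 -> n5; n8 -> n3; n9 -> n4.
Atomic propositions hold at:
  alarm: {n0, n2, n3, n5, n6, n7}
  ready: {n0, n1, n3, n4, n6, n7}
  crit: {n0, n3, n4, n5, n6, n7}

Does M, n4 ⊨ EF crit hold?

EF crit: least fixpoint, start Z0 = {n0, n3, n4, n5, n6, n7}, add states with some successor in Z. Z1 = {n0, n2, n3, n4, n5, n6, n7, n8, n9}; fixed.
Sat(EF crit) = {n0, n2, n3, n4, n5, n6, n7, n8, n9}
n4 ∈ Sat(EF crit) = {n0, n2, n3, n4, n5, n6, n7, n8, n9}, so the formula holds at n4.

Yes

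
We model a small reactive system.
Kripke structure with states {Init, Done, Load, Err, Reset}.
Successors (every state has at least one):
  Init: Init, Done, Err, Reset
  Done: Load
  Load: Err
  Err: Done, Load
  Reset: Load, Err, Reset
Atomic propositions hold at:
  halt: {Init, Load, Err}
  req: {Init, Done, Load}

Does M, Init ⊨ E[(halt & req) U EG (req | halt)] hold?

Yes

Sat(halt & req) = {Init, Load}
Sat(req | halt) = {Init, Done, Load, Err}
EG (req | halt): greatest fixpoint, start Z0 = {Init, Done, Load, Err}, keep only states in Sat with some successor in Z. Already a fixed point.
Sat(EG (req | halt)) = {Init, Done, Load, Err}
E[(halt & req) U EG (req | halt)]: least fixpoint, start Z0 = Sat(EG (req | halt)) = {Init, Done, Load, Err}, add states in Sat(halt & req) with some successor in Z. Already a fixed point.
Sat(E[(halt & req) U EG (req | halt)]) = {Init, Done, Load, Err}
Init ∈ Sat(E[(halt & req) U EG (req | halt)]) = {Init, Done, Load, Err}, so the formula holds at Init.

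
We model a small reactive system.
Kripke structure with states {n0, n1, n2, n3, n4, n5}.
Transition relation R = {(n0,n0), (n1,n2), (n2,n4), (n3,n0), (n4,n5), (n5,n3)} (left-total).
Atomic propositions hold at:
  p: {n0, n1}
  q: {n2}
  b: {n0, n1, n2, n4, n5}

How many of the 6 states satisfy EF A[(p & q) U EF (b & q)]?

2

Sat(p & q) = ∅
Sat(b & q) = {n2}
EF (b & q): least fixpoint, start Z0 = {n2}, add states with some successor in Z. Z1 = {n1, n2}; fixed.
Sat(EF (b & q)) = {n1, n2}
A[(p & q) U EF (b & q)]: least fixpoint, start Z0 = Sat(EF (b & q)) = {n1, n2}, add states in Sat(p & q) with every successor in Z. Already a fixed point.
Sat(A[(p & q) U EF (b & q)]) = {n1, n2}
EF A[(p & q) U EF (b & q)]: least fixpoint, start Z0 = {n1, n2}, add states with some successor in Z. Already a fixed point.
Sat(EF A[(p & q) U EF (b & q)]) = {n1, n2}
|Sat(EF A[(p & q) U EF (b & q)])| = |{n1, n2}| = 2.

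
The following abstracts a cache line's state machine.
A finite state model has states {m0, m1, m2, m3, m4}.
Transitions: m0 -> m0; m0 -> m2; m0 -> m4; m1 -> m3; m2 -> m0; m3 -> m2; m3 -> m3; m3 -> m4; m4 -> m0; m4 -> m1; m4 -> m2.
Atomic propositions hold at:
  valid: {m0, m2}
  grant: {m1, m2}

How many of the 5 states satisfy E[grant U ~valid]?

Sat(~valid) = {m1, m3, m4}
E[grant U ~valid]: least fixpoint, start Z0 = Sat(~valid) = {m1, m3, m4}, add states in Sat(grant) with some successor in Z. Already a fixed point.
Sat(E[grant U ~valid]) = {m1, m3, m4}
|Sat(E[grant U ~valid])| = |{m1, m3, m4}| = 3.

3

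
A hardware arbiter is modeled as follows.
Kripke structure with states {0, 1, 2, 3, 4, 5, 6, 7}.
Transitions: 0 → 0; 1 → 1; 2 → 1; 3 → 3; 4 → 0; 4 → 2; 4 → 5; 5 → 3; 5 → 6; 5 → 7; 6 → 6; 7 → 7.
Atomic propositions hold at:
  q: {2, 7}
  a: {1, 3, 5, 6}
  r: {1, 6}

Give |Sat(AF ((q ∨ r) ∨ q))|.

4

Sat(q ∨ r) = {1, 2, 6, 7}
Sat((q ∨ r) ∨ q) = {1, 2, 6, 7}
AF ((q ∨ r) ∨ q): least fixpoint, start Z0 = {1, 2, 6, 7}, add states with every successor in Z. Already a fixed point.
Sat(AF ((q ∨ r) ∨ q)) = {1, 2, 6, 7}
|Sat(AF ((q ∨ r) ∨ q))| = |{1, 2, 6, 7}| = 4.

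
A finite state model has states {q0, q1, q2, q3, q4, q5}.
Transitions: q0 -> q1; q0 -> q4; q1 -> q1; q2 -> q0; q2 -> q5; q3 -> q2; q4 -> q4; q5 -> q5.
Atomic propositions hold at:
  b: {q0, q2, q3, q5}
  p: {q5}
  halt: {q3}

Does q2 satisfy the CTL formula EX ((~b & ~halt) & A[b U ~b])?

Sat(~b) = {q1, q4}
Sat(~halt) = {q0, q1, q2, q4, q5}
Sat(~b & ~halt) = {q1, q4}
A[b U ~b]: least fixpoint, start Z0 = Sat(~b) = {q1, q4}, add states in Sat(b) with every successor in Z. Z1 = {q0, q1, q4}; fixed.
Sat(A[b U ~b]) = {q0, q1, q4}
Sat((~b & ~halt) & A[b U ~b]) = {q1, q4}
Sat(EX ((~b & ~halt) & A[b U ~b])) = {s : some successor in {q1, q4}} = {q0, q1, q4}
q2 ∉ Sat(EX ((~b & ~halt) & A[b U ~b])) = {q0, q1, q4}, so the formula does not hold at q2.

No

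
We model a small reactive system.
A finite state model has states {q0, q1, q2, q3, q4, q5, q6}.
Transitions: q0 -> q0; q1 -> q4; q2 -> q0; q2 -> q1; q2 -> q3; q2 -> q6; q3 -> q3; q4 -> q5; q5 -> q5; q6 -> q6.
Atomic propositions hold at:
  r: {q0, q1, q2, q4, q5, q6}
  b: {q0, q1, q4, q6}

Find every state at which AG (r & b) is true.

Sat(r & b) = {q0, q1, q4, q6}
AG (r & b): greatest fixpoint, start Z0 = {q0, q1, q4, q6}, keep only states in Sat with every successor in Z. Z1 = {q0, q1, q6}; Z2 = {q0, q6}; fixed.
Sat(AG (r & b)) = {q0, q6}

{q0, q6}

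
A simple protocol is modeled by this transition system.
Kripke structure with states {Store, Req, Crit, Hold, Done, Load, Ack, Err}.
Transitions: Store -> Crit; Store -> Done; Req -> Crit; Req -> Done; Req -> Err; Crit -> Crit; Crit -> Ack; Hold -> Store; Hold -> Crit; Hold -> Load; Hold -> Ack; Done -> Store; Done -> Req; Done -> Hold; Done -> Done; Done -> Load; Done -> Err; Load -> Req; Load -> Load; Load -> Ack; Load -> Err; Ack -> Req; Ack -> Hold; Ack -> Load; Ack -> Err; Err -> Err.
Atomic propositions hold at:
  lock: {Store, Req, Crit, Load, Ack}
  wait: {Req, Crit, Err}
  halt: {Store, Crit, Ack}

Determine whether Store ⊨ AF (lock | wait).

Yes

Sat(lock | wait) = {Store, Req, Crit, Load, Ack, Err}
AF (lock | wait): least fixpoint, start Z0 = {Store, Req, Crit, Load, Ack, Err}, add states with every successor in Z. Z1 = {Store, Req, Crit, Hold, Load, Ack, Err}; fixed.
Sat(AF (lock | wait)) = {Store, Req, Crit, Hold, Load, Ack, Err}
Store ∈ Sat(AF (lock | wait)) = {Store, Req, Crit, Hold, Load, Ack, Err}, so the formula holds at Store.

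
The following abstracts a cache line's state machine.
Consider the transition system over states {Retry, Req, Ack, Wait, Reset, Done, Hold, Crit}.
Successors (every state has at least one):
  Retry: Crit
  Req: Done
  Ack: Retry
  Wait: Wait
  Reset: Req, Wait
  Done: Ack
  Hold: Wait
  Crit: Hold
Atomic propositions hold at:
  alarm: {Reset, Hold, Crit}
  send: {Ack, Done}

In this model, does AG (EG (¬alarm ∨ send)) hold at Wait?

Sat(¬alarm) = {Retry, Req, Ack, Wait, Done}
Sat(¬alarm ∨ send) = {Retry, Req, Ack, Wait, Done}
EG (¬alarm ∨ send): greatest fixpoint, start Z0 = {Retry, Req, Ack, Wait, Done}, keep only states in Sat with some successor in Z. Z1 = {Req, Ack, Wait, Done}; Z2 = {Req, Wait, Done}; Z3 = {Req, Wait}; Z4 = {Wait}; fixed.
Sat(EG (¬alarm ∨ send)) = {Wait}
AG (EG (¬alarm ∨ send)): greatest fixpoint, start Z0 = {Wait}, keep only states in Sat with every successor in Z. Already a fixed point.
Sat(AG (EG (¬alarm ∨ send))) = {Wait}
Wait ∈ Sat(AG (EG (¬alarm ∨ send))) = {Wait}, so the formula holds at Wait.

Yes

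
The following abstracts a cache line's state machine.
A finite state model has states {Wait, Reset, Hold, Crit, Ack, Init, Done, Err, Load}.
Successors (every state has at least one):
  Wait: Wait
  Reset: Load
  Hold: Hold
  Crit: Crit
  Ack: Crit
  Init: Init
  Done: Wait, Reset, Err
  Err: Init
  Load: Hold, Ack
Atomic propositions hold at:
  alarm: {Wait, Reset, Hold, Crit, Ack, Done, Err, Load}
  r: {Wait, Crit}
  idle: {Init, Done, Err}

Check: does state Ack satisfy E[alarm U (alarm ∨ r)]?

Sat(alarm ∨ r) = {Wait, Reset, Hold, Crit, Ack, Done, Err, Load}
E[alarm U (alarm ∨ r)]: least fixpoint, start Z0 = Sat((alarm ∨ r)) = {Wait, Reset, Hold, Crit, Ack, Done, Err, Load}, add states in Sat(alarm) with some successor in Z. Already a fixed point.
Sat(E[alarm U (alarm ∨ r)]) = {Wait, Reset, Hold, Crit, Ack, Done, Err, Load}
Ack ∈ Sat(E[alarm U (alarm ∨ r)]) = {Wait, Reset, Hold, Crit, Ack, Done, Err, Load}, so the formula holds at Ack.

Yes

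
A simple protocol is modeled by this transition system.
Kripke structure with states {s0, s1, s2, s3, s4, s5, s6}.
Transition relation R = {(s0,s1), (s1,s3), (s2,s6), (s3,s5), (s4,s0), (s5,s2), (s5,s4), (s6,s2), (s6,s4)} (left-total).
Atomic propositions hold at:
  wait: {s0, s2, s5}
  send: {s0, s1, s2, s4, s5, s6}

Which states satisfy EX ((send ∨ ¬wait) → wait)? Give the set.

Sat(¬wait) = {s1, s3, s4, s6}
Sat(send ∨ ¬wait) = {s0, s1, s2, s3, s4, s5, s6}
Sat((send ∨ ¬wait) → wait) = {s0, s2, s5}
Sat(EX ((send ∨ ¬wait) → wait)) = {s : some successor in {s0, s2, s5}} = {s3, s4, s5, s6}

{s3, s4, s5, s6}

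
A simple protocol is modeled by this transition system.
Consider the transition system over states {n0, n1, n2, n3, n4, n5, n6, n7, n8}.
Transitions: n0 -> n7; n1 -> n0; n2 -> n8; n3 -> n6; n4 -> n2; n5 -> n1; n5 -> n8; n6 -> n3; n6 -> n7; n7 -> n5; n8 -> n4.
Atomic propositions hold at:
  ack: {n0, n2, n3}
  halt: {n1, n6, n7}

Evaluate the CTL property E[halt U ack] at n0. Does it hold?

E[halt U ack]: least fixpoint, start Z0 = Sat(ack) = {n0, n2, n3}, add states in Sat(halt) with some successor in Z. Z1 = {n0, n1, n2, n3, n6}; fixed.
Sat(E[halt U ack]) = {n0, n1, n2, n3, n6}
n0 ∈ Sat(E[halt U ack]) = {n0, n1, n2, n3, n6}, so the formula holds at n0.

Yes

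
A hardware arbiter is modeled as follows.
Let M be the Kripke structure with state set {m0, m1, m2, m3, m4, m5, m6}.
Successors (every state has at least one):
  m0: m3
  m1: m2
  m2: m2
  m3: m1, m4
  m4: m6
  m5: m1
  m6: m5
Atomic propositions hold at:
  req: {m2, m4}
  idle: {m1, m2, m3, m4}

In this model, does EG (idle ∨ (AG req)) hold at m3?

Yes

AG req: greatest fixpoint, start Z0 = {m2, m4}, keep only states in Sat with every successor in Z. Z1 = {m2}; fixed.
Sat(AG req) = {m2}
Sat(idle ∨ (AG req)) = {m1, m2, m3, m4}
EG (idle ∨ (AG req)): greatest fixpoint, start Z0 = {m1, m2, m3, m4}, keep only states in Sat with some successor in Z. Z1 = {m1, m2, m3}; fixed.
Sat(EG (idle ∨ (AG req))) = {m1, m2, m3}
m3 ∈ Sat(EG (idle ∨ (AG req))) = {m1, m2, m3}, so the formula holds at m3.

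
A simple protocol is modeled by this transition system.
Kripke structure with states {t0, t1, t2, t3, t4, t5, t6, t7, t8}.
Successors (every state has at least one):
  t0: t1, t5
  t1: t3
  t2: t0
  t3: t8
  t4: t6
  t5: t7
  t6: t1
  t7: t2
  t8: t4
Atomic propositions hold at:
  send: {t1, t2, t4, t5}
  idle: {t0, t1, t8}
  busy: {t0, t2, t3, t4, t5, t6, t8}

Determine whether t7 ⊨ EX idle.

Sat(EX idle) = {s : some successor in {t0, t1, t8}} = {t0, t2, t3, t6}
t7 ∉ Sat(EX idle) = {t0, t2, t3, t6}, so the formula does not hold at t7.

No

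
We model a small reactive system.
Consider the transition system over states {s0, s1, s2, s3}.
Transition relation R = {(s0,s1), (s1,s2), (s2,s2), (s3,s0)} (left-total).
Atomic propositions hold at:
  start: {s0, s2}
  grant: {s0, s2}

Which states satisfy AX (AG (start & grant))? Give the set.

Sat(start & grant) = {s0, s2}
AG (start & grant): greatest fixpoint, start Z0 = {s0, s2}, keep only states in Sat with every successor in Z. Z1 = {s2}; fixed.
Sat(AG (start & grant)) = {s2}
Sat(AX (AG (start & grant))) = {s : every successor in {s2}} = {s1, s2}

{s1, s2}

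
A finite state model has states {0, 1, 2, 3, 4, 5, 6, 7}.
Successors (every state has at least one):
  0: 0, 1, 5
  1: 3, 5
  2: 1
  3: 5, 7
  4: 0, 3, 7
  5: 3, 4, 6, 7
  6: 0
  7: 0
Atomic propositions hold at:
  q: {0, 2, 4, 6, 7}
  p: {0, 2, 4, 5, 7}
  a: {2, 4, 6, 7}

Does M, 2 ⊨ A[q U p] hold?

Yes

A[q U p]: least fixpoint, start Z0 = Sat(p) = {0, 2, 4, 5, 7}, add states in Sat(q) with every successor in Z. Z1 = {0, 2, 4, 5, 6, 7}; fixed.
Sat(A[q U p]) = {0, 2, 4, 5, 6, 7}
2 ∈ Sat(A[q U p]) = {0, 2, 4, 5, 6, 7}, so the formula holds at 2.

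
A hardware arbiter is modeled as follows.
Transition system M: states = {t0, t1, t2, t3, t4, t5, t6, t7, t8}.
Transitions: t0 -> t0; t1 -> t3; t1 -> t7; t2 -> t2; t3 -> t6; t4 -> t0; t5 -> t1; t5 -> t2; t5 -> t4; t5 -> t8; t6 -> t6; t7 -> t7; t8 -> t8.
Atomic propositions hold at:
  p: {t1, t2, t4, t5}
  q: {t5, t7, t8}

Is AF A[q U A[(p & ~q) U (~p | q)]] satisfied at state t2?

No

Sat(~q) = {t0, t1, t2, t3, t4, t6}
Sat(p & ~q) = {t1, t2, t4}
Sat(~p) = {t0, t3, t6, t7, t8}
Sat(~p | q) = {t0, t3, t5, t6, t7, t8}
A[(p & ~q) U (~p | q)]: least fixpoint, start Z0 = Sat((~p | q)) = {t0, t3, t5, t6, t7, t8}, add states in Sat(p & ~q) with every successor in Z. Z1 = {t0, t1, t3, t4, t5, t6, t7, t8}; fixed.
Sat(A[(p & ~q) U (~p | q)]) = {t0, t1, t3, t4, t5, t6, t7, t8}
A[q U A[(p & ~q) U (~p | q)]]: least fixpoint, start Z0 = Sat(A[(p & ~q) U (~p | q)]) = {t0, t1, t3, t4, t5, t6, t7, t8}, add states in Sat(q) with every successor in Z. Already a fixed point.
Sat(A[q U A[(p & ~q) U (~p | q)]]) = {t0, t1, t3, t4, t5, t6, t7, t8}
AF A[q U A[(p & ~q) U (~p | q)]]: least fixpoint, start Z0 = {t0, t1, t3, t4, t5, t6, t7, t8}, add states with every successor in Z. Already a fixed point.
Sat(AF A[q U A[(p & ~q) U (~p | q)]]) = {t0, t1, t3, t4, t5, t6, t7, t8}
t2 ∉ Sat(AF A[q U A[(p & ~q) U (~p | q)]]) = {t0, t1, t3, t4, t5, t6, t7, t8}, so the formula does not hold at t2.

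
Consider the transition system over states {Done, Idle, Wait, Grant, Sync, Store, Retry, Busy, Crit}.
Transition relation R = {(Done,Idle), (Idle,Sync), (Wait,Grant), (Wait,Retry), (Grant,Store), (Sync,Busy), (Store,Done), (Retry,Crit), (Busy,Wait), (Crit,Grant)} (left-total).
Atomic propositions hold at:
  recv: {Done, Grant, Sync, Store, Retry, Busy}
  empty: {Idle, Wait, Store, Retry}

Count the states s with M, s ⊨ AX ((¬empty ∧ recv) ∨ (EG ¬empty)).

Sat(¬empty) = {Done, Grant, Sync, Busy, Crit}
Sat(¬empty ∧ recv) = {Done, Grant, Sync, Busy}
EG ¬empty: greatest fixpoint, start Z0 = {Done, Grant, Sync, Busy, Crit}, keep only states in Sat with some successor in Z. Z1 = {Sync, Crit}; Z2 = ∅; fixed.
Sat(EG ¬empty) = ∅
Sat((¬empty ∧ recv) ∨ (EG ¬empty)) = {Done, Grant, Sync, Busy}
Sat(AX ((¬empty ∧ recv) ∨ (EG ¬empty))) = {s : every successor in {Done, Grant, Sync, Busy}} = {Idle, Sync, Store, Crit}
|Sat(AX ((¬empty ∧ recv) ∨ (EG ¬empty)))| = |{Idle, Sync, Store, Crit}| = 4.

4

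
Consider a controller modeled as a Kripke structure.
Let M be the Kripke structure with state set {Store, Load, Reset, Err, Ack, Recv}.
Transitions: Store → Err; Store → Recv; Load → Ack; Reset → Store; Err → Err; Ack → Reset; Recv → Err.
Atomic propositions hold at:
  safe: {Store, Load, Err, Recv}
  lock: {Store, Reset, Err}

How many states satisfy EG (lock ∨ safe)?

4

Sat(lock ∨ safe) = {Store, Load, Reset, Err, Recv}
EG (lock ∨ safe): greatest fixpoint, start Z0 = {Store, Load, Reset, Err, Recv}, keep only states in Sat with some successor in Z. Z1 = {Store, Reset, Err, Recv}; fixed.
Sat(EG (lock ∨ safe)) = {Store, Reset, Err, Recv}
|Sat(EG (lock ∨ safe))| = |{Store, Reset, Err, Recv}| = 4.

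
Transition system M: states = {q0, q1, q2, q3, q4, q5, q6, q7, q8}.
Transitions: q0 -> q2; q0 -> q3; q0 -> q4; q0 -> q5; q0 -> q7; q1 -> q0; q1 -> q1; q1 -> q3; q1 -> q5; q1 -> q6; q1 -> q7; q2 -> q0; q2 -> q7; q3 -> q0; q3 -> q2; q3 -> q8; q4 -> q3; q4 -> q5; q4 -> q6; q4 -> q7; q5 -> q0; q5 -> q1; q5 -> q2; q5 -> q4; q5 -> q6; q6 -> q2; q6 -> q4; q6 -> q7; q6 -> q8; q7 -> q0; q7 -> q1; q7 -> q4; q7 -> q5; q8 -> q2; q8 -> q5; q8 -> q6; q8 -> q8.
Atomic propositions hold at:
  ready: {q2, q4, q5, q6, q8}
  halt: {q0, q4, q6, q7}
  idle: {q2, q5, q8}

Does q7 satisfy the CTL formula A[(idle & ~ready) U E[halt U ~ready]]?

Yes

Sat(~ready) = {q0, q1, q3, q7}
Sat(idle & ~ready) = ∅
E[halt U ~ready]: least fixpoint, start Z0 = Sat(~ready) = {q0, q1, q3, q7}, add states in Sat(halt) with some successor in Z. Z1 = {q0, q1, q3, q4, q6, q7}; fixed.
Sat(E[halt U ~ready]) = {q0, q1, q3, q4, q6, q7}
A[(idle & ~ready) U E[halt U ~ready]]: least fixpoint, start Z0 = Sat(E[halt U ~ready]) = {q0, q1, q3, q4, q6, q7}, add states in Sat(idle & ~ready) with every successor in Z. Already a fixed point.
Sat(A[(idle & ~ready) U E[halt U ~ready]]) = {q0, q1, q3, q4, q6, q7}
q7 ∈ Sat(A[(idle & ~ready) U E[halt U ~ready]]) = {q0, q1, q3, q4, q6, q7}, so the formula holds at q7.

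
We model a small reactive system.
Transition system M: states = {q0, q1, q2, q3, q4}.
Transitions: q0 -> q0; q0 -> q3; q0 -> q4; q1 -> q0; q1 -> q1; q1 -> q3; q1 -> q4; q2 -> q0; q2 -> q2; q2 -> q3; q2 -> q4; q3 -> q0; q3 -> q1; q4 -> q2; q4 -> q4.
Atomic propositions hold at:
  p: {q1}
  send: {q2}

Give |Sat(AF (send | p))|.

2

Sat(send | p) = {q1, q2}
AF (send | p): least fixpoint, start Z0 = {q1, q2}, add states with every successor in Z. Already a fixed point.
Sat(AF (send | p)) = {q1, q2}
|Sat(AF (send | p))| = |{q1, q2}| = 2.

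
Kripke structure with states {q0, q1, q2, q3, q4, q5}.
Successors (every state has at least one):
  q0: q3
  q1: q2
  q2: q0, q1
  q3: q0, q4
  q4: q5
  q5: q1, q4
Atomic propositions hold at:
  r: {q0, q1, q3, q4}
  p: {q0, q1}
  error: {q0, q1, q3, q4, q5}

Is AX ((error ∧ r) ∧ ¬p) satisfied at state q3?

No

Sat(error ∧ r) = {q0, q1, q3, q4}
Sat(¬p) = {q2, q3, q4, q5}
Sat((error ∧ r) ∧ ¬p) = {q3, q4}
Sat(AX ((error ∧ r) ∧ ¬p)) = {s : every successor in {q3, q4}} = {q0}
q3 ∉ Sat(AX ((error ∧ r) ∧ ¬p)) = {q0}, so the formula does not hold at q3.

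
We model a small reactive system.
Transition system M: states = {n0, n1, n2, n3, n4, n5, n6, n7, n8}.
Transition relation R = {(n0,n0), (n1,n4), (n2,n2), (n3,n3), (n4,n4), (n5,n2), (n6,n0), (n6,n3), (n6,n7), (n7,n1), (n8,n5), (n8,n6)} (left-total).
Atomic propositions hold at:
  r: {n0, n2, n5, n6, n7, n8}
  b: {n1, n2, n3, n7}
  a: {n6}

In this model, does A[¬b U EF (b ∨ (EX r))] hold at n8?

Yes

Sat(¬b) = {n0, n4, n5, n6, n8}
Sat(EX r) = {s : some successor in {n0, n2, n5, n6, n7, n8}} = {n0, n2, n5, n6, n8}
Sat(b ∨ (EX r)) = {n0, n1, n2, n3, n5, n6, n7, n8}
EF (b ∨ (EX r)): least fixpoint, start Z0 = {n0, n1, n2, n3, n5, n6, n7, n8}, add states with some successor in Z. Already a fixed point.
Sat(EF (b ∨ (EX r))) = {n0, n1, n2, n3, n5, n6, n7, n8}
A[¬b U EF (b ∨ (EX r))]: least fixpoint, start Z0 = Sat(EF (b ∨ (EX r))) = {n0, n1, n2, n3, n5, n6, n7, n8}, add states in Sat(¬b) with every successor in Z. Already a fixed point.
Sat(A[¬b U EF (b ∨ (EX r))]) = {n0, n1, n2, n3, n5, n6, n7, n8}
n8 ∈ Sat(A[¬b U EF (b ∨ (EX r))]) = {n0, n1, n2, n3, n5, n6, n7, n8}, so the formula holds at n8.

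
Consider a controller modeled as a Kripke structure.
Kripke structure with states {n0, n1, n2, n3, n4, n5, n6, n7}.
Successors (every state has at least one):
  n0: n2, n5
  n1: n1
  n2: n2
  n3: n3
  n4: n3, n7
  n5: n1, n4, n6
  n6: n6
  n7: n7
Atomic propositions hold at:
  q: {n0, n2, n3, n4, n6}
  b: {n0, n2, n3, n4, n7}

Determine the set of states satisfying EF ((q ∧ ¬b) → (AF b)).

Sat(¬b) = {n1, n5, n6}
Sat(q ∧ ¬b) = {n6}
AF b: least fixpoint, start Z0 = {n0, n2, n3, n4, n7}, add states with every successor in Z. Already a fixed point.
Sat(AF b) = {n0, n2, n3, n4, n7}
Sat((q ∧ ¬b) → (AF b)) = {n0, n1, n2, n3, n4, n5, n7}
EF ((q ∧ ¬b) → (AF b)): least fixpoint, start Z0 = {n0, n1, n2, n3, n4, n5, n7}, add states with some successor in Z. Already a fixed point.
Sat(EF ((q ∧ ¬b) → (AF b))) = {n0, n1, n2, n3, n4, n5, n7}

{n0, n1, n2, n3, n4, n5, n7}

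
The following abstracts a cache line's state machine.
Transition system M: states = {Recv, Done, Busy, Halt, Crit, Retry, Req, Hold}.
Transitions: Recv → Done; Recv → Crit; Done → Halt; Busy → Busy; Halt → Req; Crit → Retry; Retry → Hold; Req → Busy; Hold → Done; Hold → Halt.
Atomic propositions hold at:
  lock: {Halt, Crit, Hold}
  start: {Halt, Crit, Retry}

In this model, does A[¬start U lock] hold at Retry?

Sat(¬start) = {Recv, Done, Busy, Req, Hold}
A[¬start U lock]: least fixpoint, start Z0 = Sat(lock) = {Halt, Crit, Hold}, add states in Sat(¬start) with every successor in Z. Z1 = {Done, Halt, Crit, Hold}; Z2 = {Recv, Done, Halt, Crit, Hold}; fixed.
Sat(A[¬start U lock]) = {Recv, Done, Halt, Crit, Hold}
Retry ∉ Sat(A[¬start U lock]) = {Recv, Done, Halt, Crit, Hold}, so the formula does not hold at Retry.

No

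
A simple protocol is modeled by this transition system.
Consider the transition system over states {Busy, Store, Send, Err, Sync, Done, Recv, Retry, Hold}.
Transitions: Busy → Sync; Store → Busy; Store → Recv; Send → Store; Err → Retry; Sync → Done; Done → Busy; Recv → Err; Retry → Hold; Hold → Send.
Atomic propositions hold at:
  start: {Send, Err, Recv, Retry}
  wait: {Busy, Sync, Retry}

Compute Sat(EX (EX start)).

Sat(EX start) = {s : some successor in {Send, Err, Recv, Retry}} = {Store, Err, Recv, Hold}
Sat(EX (EX start)) = {s : some successor in {Store, Err, Recv, Hold}} = {Store, Send, Recv, Retry}

{Store, Send, Recv, Retry}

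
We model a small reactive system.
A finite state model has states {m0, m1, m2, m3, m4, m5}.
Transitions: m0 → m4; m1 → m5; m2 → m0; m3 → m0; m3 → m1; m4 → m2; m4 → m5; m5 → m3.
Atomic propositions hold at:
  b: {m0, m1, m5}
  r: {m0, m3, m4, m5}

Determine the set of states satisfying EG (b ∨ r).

Sat(b ∨ r) = {m0, m1, m3, m4, m5}
EG (b ∨ r): greatest fixpoint, start Z0 = {m0, m1, m3, m4, m5}, keep only states in Sat with some successor in Z. Already a fixed point.
Sat(EG (b ∨ r)) = {m0, m1, m3, m4, m5}

{m0, m1, m3, m4, m5}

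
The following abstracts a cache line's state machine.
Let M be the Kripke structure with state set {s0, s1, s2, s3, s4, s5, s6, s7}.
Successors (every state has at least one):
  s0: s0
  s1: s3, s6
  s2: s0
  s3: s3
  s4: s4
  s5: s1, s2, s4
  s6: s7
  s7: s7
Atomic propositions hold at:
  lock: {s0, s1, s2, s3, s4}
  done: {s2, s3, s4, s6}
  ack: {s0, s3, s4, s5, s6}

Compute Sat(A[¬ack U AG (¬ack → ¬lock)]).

Sat(¬ack) = {s1, s2, s7}
Sat(¬lock) = {s5, s6, s7}
Sat(¬ack → ¬lock) = {s0, s3, s4, s5, s6, s7}
AG (¬ack → ¬lock): greatest fixpoint, start Z0 = {s0, s3, s4, s5, s6, s7}, keep only states in Sat with every successor in Z. Z1 = {s0, s3, s4, s6, s7}; fixed.
Sat(AG (¬ack → ¬lock)) = {s0, s3, s4, s6, s7}
A[¬ack U AG (¬ack → ¬lock)]: least fixpoint, start Z0 = Sat(AG (¬ack → ¬lock)) = {s0, s3, s4, s6, s7}, add states in Sat(¬ack) with every successor in Z. Z1 = {s0, s1, s2, s3, s4, s6, s7}; fixed.
Sat(A[¬ack U AG (¬ack → ¬lock)]) = {s0, s1, s2, s3, s4, s6, s7}

{s0, s1, s2, s3, s4, s6, s7}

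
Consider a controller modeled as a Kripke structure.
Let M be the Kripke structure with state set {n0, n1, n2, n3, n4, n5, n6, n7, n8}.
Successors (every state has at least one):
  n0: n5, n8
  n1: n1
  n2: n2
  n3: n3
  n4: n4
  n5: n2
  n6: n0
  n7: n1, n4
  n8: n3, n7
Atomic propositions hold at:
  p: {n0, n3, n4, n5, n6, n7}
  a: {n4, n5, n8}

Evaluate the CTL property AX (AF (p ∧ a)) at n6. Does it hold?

No

Sat(p ∧ a) = {n4, n5}
AF (p ∧ a): least fixpoint, start Z0 = {n4, n5}, add states with every successor in Z. Already a fixed point.
Sat(AF (p ∧ a)) = {n4, n5}
Sat(AX (AF (p ∧ a))) = {s : every successor in {n4, n5}} = {n4}
n6 ∉ Sat(AX (AF (p ∧ a))) = {n4}, so the formula does not hold at n6.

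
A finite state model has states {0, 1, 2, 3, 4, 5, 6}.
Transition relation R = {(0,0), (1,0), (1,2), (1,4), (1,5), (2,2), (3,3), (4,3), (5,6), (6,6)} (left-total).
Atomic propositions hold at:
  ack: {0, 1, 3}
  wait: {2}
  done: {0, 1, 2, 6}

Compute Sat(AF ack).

{0, 1, 3, 4}

AF ack: least fixpoint, start Z0 = {0, 1, 3}, add states with every successor in Z. Z1 = {0, 1, 3, 4}; fixed.
Sat(AF ack) = {0, 1, 3, 4}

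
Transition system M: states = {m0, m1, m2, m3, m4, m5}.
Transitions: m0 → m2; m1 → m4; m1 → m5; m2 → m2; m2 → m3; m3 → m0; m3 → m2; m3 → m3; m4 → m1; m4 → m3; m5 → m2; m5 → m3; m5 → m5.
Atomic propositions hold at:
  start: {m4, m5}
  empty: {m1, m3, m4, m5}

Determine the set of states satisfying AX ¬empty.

{m0}

Sat(¬empty) = {m0, m2}
Sat(AX ¬empty) = {s : every successor in {m0, m2}} = {m0}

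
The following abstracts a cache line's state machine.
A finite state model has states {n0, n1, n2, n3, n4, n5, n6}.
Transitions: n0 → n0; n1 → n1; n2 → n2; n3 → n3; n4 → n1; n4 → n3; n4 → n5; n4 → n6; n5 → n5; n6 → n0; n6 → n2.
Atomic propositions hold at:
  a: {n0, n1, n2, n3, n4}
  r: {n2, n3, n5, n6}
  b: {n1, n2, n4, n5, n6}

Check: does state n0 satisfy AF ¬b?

Yes

Sat(¬b) = {n0, n3}
AF ¬b: least fixpoint, start Z0 = {n0, n3}, add states with every successor in Z. Already a fixed point.
Sat(AF ¬b) = {n0, n3}
n0 ∈ Sat(AF ¬b) = {n0, n3}, so the formula holds at n0.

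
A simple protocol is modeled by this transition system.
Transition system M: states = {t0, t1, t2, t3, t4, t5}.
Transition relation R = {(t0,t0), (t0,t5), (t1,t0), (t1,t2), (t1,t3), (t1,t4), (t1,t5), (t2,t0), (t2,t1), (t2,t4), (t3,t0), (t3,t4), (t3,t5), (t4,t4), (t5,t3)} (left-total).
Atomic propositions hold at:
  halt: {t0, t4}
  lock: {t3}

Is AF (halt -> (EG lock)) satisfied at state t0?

No

EG lock: greatest fixpoint, start Z0 = {t3}, keep only states in Sat with some successor in Z. Z1 = ∅; fixed.
Sat(EG lock) = ∅
Sat(halt -> (EG lock)) = {t1, t2, t3, t5}
AF (halt -> (EG lock)): least fixpoint, start Z0 = {t1, t2, t3, t5}, add states with every successor in Z. Already a fixed point.
Sat(AF (halt -> (EG lock))) = {t1, t2, t3, t5}
t0 ∉ Sat(AF (halt -> (EG lock))) = {t1, t2, t3, t5}, so the formula does not hold at t0.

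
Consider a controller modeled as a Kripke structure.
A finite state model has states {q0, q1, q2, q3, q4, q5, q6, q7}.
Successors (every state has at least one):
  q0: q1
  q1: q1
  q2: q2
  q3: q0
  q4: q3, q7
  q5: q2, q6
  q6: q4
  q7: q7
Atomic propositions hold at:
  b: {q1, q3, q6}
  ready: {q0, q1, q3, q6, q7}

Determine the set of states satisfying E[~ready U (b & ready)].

Sat(~ready) = {q2, q4, q5}
Sat(b & ready) = {q1, q3, q6}
E[~ready U (b & ready)]: least fixpoint, start Z0 = Sat((b & ready)) = {q1, q3, q6}, add states in Sat(~ready) with some successor in Z. Z1 = {q1, q3, q4, q5, q6}; fixed.
Sat(E[~ready U (b & ready)]) = {q1, q3, q4, q5, q6}

{q1, q3, q4, q5, q6}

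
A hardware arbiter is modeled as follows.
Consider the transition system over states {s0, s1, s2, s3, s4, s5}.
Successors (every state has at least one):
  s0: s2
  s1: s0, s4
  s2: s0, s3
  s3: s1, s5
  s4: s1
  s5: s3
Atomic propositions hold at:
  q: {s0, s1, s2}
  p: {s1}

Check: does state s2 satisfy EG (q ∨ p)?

Yes

Sat(q ∨ p) = {s0, s1, s2}
EG (q ∨ p): greatest fixpoint, start Z0 = {s0, s1, s2}, keep only states in Sat with some successor in Z. Already a fixed point.
Sat(EG (q ∨ p)) = {s0, s1, s2}
s2 ∈ Sat(EG (q ∨ p)) = {s0, s1, s2}, so the formula holds at s2.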